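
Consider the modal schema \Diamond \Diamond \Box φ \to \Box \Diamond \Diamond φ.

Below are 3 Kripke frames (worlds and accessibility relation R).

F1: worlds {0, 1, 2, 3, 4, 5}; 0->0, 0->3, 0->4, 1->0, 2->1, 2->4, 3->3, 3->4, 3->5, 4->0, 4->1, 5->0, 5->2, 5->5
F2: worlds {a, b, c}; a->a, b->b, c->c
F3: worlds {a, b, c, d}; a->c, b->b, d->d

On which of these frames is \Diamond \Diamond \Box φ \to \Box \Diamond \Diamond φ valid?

This is the axiom for a generalized confluence (Geach) condition; its first-order frame correspondent is \forall x \forall y \forall z ((x R^2 y \wedge xRz) \to \exists w (yRw \wedge z R^2 w)).
F1: fails — 5R²3, 5R2 but no w with 3Rw and 2R²w.
F2: holds.
F3: holds.
Valid on: F2, F3.

F2, F3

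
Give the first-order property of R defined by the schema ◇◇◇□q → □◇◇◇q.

This is a Sahlqvist (Geach-type) schema ◇^3□^1q → □^1◇^3q.
First-order correspondent: ∀x ∀y ∀z ((xR³y ∧ xRz) → ∃w (yRw ∧ zR³w)).

∀x ∀y ∀z ((xR³y ∧ xRz) → ∃w (yRw ∧ zR³w))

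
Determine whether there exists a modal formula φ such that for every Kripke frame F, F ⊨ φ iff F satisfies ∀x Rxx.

The condition is reflexivity. A defining modal formula is □r → r.

Definable; □r → r defines it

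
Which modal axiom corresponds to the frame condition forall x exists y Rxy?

□ψ → ◇ψ

A defining formula is □ψ → ◇ψ (the D axiom).
Suppose □ψ→◇ψ is valid. At any x set V(ψ)=W. Then □ψ at x, so ◇ψ at x, so x has a successor.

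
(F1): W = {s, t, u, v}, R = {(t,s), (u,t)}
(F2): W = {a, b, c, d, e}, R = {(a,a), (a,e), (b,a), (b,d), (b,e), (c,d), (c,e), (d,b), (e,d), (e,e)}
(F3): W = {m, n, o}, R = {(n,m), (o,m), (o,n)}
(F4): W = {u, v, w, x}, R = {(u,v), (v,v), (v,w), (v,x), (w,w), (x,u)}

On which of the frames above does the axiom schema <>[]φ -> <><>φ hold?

The schema corresponds to a generalized confluence (Geach) condition: forall x forall y (xRy -> exists w (yRw & x R^2 w)).
(F1): fails — tRs but no w with sRw and tR²w.
(F2): condition met.
(F3): fails — nRm but no w with mRw and nR²w.
(F4): condition met.

(F2), (F4)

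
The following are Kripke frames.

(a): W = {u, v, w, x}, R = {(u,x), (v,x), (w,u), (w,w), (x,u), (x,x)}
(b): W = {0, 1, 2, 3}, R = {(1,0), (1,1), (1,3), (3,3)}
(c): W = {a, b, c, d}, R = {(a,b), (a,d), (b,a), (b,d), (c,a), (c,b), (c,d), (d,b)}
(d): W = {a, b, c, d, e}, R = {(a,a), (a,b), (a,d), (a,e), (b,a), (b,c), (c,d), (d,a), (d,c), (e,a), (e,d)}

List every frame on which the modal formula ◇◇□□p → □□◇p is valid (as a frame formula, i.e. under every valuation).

This is the axiom for a generalized confluence (Geach) condition; its first-order frame correspondent is ∀x ∀y ∀z ((xR²y ∧ xR²z) → ∃w (yR²w ∧ zRw)).
(a): ✓.
(b): fails — 1R²0, 1R²0 but no w with 0R²w and 0Rw.
(c): fails — aR²d, aR²d but no w with dR²w and dRw.
(d): fails — aR²c, aR²c but no w with cR²w and cRw.

(a)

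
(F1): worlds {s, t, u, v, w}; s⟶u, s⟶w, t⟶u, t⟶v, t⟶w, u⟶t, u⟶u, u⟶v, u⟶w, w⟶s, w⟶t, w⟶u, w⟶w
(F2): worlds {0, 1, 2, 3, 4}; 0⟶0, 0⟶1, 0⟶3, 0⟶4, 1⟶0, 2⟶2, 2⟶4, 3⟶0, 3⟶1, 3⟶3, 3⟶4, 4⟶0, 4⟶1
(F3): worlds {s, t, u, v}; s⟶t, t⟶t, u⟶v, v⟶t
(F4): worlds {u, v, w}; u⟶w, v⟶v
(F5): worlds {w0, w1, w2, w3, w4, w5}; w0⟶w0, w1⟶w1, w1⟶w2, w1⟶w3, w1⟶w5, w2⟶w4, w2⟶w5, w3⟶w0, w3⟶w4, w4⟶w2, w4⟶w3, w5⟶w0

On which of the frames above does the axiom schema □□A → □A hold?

(F1), (F2)

This is the axiom for density; its first-order frame correspondent is ∀x ∀y (Rxy → ∃z (Rxz ∧ Rzy)).
(F1): condition met.
(F2): condition met.
(F3): fails — Ruv but no z with Ruz and Rzv.
(F4): fails — Ruw but no z with Ruz and Rzw.
(F5): fails — Rw2w4 but no z with Rw2z and Rzw4.
Valid on: (F1), (F2).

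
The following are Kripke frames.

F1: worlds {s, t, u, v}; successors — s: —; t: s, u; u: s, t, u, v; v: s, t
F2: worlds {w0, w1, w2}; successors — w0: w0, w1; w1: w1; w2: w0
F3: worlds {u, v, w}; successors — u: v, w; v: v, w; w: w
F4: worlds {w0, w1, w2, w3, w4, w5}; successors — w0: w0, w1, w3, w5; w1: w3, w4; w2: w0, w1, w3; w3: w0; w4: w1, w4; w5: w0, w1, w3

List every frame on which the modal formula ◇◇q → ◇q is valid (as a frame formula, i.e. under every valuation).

F3

The schema corresponds to transitivity: ∀x ∀y ∀z (Rxy ∧ Ryz → Rxz).
F1: fails — Rvt and Rtu but not Rvu.
F2: fails — Rw2w0 and Rw0w1 but not Rw2w1.
F3: satisfies the condition.
F4: fails — Rw1w3 and Rw3w0 but not Rw1w0.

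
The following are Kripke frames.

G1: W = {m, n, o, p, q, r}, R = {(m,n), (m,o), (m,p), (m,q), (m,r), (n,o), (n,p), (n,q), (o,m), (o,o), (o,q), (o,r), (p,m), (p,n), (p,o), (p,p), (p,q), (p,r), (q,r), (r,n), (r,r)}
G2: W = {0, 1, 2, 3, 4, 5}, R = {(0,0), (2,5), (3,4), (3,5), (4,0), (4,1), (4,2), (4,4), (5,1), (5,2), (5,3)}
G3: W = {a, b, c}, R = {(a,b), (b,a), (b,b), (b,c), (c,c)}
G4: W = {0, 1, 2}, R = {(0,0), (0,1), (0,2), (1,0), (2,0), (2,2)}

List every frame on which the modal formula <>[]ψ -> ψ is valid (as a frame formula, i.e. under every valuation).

G4

The schema corresponds to symmetry: forall x forall y (Rxy -> Ryx).
G1: fails — Rpr but not Rrp.
G2: fails — R34 but not R43.
G3: fails — Rbc but not Rcb.
G4: ✓.
Valid on: G4.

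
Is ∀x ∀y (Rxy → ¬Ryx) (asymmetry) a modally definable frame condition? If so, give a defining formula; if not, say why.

Modal frame validity is preserved under surjective bounded morphisms.
The 4-cycle (worlds 0,1,2,3 with 0→1→2→3→0) is asymmetric. Mapping every world to a single reflexive point • is a surjective bounded morphism, and the reflexive point is not asymmetric (R•• but asymmetry requires ¬R••).
Hence asymmetry is not modally definable.

Not definable by any modal formula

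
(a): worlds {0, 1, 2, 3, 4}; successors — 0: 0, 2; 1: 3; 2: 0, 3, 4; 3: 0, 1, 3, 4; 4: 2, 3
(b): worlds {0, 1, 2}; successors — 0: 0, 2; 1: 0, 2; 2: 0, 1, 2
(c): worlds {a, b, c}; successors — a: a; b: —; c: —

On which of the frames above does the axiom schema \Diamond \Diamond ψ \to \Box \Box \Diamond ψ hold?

(c)

The schema corresponds to a generalized confluence (Geach) condition: \forall x \forall y \forall z ((x R^2 y \wedge x R^2 z) \to \exists w (y = w \wedge zRw)).
(a): fails — 0R²0, 0R²4 but no w with 0=w and 4Rw.
(b): fails — 0R²1, 0R²0 but no w with 1=w and 0Rw.
(c): condition met.
Valid on: (c).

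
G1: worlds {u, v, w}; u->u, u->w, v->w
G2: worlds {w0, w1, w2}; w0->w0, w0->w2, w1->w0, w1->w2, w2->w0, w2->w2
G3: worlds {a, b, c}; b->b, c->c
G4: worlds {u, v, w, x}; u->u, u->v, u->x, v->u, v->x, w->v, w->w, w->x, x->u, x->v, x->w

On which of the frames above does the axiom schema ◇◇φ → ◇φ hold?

G1, G2, G3

This is the axiom for transitivity; its first-order frame correspondent is ∀x ∀y ∀z (Rxy ∧ Ryz → Rxz).
G1: condition met.
G2: condition met.
G3: condition met.
G4: fails — Rxw and Rwx but not Rxx.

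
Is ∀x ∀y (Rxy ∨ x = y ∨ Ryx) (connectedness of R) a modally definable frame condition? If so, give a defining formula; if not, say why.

Modal frame validity is preserved under disjoint unions.
Take 3 disjoint single-world reflexive frames: each is trivially connected, but their disjoint union has 3 worlds with no edge between distinct components, so it is not connected.
So the class is not modally definable.

No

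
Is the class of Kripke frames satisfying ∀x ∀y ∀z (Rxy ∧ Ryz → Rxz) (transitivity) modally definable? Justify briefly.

Definable; □r → □□r defines it

This is a Sahlqvist condition; the 4 axiom □r → □□r defines it.
Suppose □r→□□r is valid. Take Rxy, Ryz and set V(r)={w : Rxw}. Then □r at x, so □□r at x, so □r at y, so r at z, i.e. Rxz.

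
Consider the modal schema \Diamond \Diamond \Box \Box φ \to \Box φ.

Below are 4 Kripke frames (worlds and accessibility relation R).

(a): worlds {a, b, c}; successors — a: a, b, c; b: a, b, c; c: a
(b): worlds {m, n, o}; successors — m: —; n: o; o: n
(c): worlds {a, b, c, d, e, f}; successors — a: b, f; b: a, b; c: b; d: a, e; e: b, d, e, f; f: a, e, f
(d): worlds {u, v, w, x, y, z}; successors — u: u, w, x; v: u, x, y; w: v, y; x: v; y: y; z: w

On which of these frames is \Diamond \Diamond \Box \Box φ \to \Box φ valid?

(a)

Frame correspondent (Sahlqvist): \forall x \forall y \forall z ((x R^2 y \wedge xRz) \to \exists w (y R^2 w \wedge z = w)) — i.e. a generalized confluence (Geach) condition.
(a): condition met.
(b): fails — nR²n, nRo but no w with nR²w and o=w.
(c): fails — dR²b, dRe but no w with bR²w and e=w.
(d): fails — uR²w, uRw but no t with wR²t and w=t.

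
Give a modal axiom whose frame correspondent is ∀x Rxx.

□s → s

This is reflexivity; the standard corresponding axiom is T: □s → s.
Suppose □s→s is valid. At any x set V(s)={w : Rxw}. Then □s holds at x, so s holds at x, i.e. Rxx.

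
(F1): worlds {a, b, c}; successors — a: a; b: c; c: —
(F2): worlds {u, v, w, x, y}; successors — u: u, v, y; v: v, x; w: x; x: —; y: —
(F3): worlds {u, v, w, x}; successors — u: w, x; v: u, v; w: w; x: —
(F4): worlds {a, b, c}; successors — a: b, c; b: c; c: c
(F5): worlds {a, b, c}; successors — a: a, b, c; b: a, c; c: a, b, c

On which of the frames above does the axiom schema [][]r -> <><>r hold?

(F4), (F5)

This is the axiom for a generalized confluence (Geach) condition; its first-order frame correspondent is forall x exists w (x R^2 w & x R^2 w).
(F1): fails — at b but no w with bR²w and bR²w.
(F2): fails — at w but no t with wR²t and wR²t.
(F3): fails — at x but no t with xR²t and xR²t.
(F4): condition met.
(F5): condition met.
Valid on: (F4), (F5).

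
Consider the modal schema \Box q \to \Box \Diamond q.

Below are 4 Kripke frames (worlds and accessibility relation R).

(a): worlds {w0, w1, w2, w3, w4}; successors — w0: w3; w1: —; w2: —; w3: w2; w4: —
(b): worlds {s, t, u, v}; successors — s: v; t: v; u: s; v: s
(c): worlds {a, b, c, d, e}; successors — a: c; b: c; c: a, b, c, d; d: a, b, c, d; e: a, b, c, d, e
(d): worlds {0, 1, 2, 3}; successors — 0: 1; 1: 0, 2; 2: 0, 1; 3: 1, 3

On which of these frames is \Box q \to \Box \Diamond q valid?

This is the axiom for a generalized confluence (Geach) condition; its first-order frame correspondent is \forall x \forall z (xRz \to \exists w (xRw \wedge zRw)).
(a): fails — w0Rw3 but no w with w0Rw and w3Rw.
(b): fails — sRv but no w with sRw and vRw.
(c): holds.
(d): fails — 0R1 but no w with 0Rw and 1Rw.
Valid on: (c).

(c)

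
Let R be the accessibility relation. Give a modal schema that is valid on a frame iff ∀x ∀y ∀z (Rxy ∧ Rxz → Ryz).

◇ψ → □◇ψ

The condition is the Euclidean property. The 5 schema ◇ψ → □◇ψ defines it.
Suppose ◇ψ→□◇ψ is valid. Take Rxy, Rxz and set V(ψ)={y}. Then ◇ψ at x, so □◇ψ at x, so ◇ψ at z, so some w with Rzw has ψ; w=y, i.e. Rzy. By symmetry of the argument, Ryz.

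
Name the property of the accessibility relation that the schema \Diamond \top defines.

seriality: \forall x \exists y Rxy

This schema is equivalent to the D axiom □q → ◇q.
It corresponds to seriality: \forall x \exists y Rxy.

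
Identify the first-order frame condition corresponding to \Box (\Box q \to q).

Suppose □(□q→q) is valid. Take Rxy and set V(q)={w : Ryw}. Then at y, □q holds; since □(□q→q) at x, □q→q at y, so q at y, i.e. Ryy.

Shift-reflexivity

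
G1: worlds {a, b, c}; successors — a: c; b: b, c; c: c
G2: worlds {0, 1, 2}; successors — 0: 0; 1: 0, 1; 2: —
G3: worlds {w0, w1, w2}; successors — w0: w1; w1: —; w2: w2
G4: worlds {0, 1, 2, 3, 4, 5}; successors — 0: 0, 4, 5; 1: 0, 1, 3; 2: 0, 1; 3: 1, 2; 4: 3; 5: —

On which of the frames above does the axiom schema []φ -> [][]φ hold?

G1, G2, G3

The schema corresponds to transitivity: forall x forall y forall z (Rxy & Ryz -> Rxz).
G1: holds.
G2: holds.
G3: holds.
G4: fails — R10 and R04 but not R14.
Valid on: G1, G2, G3.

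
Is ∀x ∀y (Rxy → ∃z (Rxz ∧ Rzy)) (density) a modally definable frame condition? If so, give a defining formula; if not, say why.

Yes: it is density, defined by the C4 schema □□r → □r.

Yes — defined by □□r → □r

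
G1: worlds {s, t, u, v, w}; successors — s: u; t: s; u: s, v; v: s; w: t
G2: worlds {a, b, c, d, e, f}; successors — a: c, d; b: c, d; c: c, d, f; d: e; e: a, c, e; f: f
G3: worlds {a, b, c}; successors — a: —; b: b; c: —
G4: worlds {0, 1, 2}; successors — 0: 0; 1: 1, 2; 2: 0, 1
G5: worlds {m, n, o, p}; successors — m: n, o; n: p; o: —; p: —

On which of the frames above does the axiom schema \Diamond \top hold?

Frame correspondent (Sahlqvist): \forall x \exists y Rxy — i.e. seriality.
G1: satisfies the condition.
G2: satisfies the condition.
G3: fails — world a has no successor.
G4: satisfies the condition.
G5: fails — world o has no successor.

G1, G2, G4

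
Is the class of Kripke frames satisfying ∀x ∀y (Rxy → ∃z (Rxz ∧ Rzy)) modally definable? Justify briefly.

Definable; □□p → □p defines it

Yes: it is density, defined by the C4 schema □□p → □p.
Suppose □□p→□p is valid. Take Rxy and set V(p)={w : xR²w}. Then □□p at x, so □p at x, so p at y, i.e. ∃z(Rxz∧Rzy).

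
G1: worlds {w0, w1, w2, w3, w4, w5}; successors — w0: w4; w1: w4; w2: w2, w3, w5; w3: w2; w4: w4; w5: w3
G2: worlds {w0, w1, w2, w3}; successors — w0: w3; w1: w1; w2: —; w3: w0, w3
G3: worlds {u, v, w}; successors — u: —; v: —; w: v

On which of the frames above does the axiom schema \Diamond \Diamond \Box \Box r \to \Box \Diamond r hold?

G2, G3

The schema corresponds to a generalized confluence (Geach) condition: \forall x \forall y \forall z ((x R^2 y \wedge xRz) \to \exists w (y R^2 w \wedge zRw)).
G1: fails — w2R²w5, w2Rw5 but no w with w5R²w and w5Rw.
G2: satisfies the condition.
G3: satisfies the condition.
Valid on: G2, G3.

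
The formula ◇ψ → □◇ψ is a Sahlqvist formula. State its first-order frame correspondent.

This is the 5 axiom.
Its frame correspondent is the Euclidean property — ∀x ∀y ∀z (Rxy ∧ Rxz → Ryz).

the Euclidean property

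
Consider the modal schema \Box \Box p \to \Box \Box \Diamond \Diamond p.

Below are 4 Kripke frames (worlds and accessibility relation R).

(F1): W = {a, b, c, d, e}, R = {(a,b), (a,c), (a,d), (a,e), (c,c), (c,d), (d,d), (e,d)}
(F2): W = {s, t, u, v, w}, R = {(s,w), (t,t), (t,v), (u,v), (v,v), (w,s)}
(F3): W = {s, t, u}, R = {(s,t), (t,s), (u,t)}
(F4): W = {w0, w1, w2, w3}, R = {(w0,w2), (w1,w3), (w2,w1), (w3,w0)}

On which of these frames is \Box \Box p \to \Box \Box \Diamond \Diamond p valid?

(F1), (F2), (F3)

The schema corresponds to a generalized confluence (Geach) condition: \forall x \forall z (x R^2 z \to \exists w (x R^2 w \wedge z R^2 w)).
(F1): condition met.
(F2): condition met.
(F3): condition met.
(F4): fails — w0R²w1 but no w with w0R²w and w1R²w.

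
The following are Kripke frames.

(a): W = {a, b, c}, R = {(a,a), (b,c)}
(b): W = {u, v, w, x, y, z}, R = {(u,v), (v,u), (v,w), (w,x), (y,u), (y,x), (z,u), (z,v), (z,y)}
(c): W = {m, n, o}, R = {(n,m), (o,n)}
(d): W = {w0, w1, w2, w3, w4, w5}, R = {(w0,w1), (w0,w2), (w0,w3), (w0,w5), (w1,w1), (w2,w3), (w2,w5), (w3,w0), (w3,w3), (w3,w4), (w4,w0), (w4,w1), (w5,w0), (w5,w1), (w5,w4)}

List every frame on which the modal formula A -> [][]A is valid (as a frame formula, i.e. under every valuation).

(a)

This is the axiom for a generalized confluence (Geach) condition; its first-order frame correspondent is forall x forall z (x R^2 z -> exists w (x = w & z = w)).
(a): holds.
(b): fails — uR²w but u ≠ w.
(c): fails — oR²m but o ≠ m.
(d): fails — w0R²w1 but w0 ≠ w1.
Valid on: (a).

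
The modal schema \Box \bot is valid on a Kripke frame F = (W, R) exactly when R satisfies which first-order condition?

□⊥ is valid iff no world has any successor (otherwise □⊥ fails at any world with one).

emptiness of R: \forall x \forall y \neg Rxy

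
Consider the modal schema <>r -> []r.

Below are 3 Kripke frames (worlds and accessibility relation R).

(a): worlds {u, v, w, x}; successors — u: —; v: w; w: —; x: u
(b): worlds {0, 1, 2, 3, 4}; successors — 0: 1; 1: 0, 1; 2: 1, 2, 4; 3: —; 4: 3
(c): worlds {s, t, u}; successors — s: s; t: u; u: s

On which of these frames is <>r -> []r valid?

(a), (c)

The schema corresponds to partial functionality: forall x forall y forall z (Rxy & Rxz -> y = z).
(a): ✓.
(b): fails — 1 sees both 0 and 1.
(c): ✓.
Valid on: (a), (c).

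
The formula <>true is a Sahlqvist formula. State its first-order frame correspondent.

◇⊤ holds at w iff w has a successor, so frame-validity of ◇⊤ is exactly seriality. Equivalently via □ψ → ◇ψ:
Suppose □ψ→◇ψ is valid. At any x set V(ψ)=W. Then □ψ at x, so ◇ψ at x, so x has a successor.
Conversely, any frame satisfying forall x exists y Rxy validates the schema.
Frame condition: forall x exists y Rxy.

seriality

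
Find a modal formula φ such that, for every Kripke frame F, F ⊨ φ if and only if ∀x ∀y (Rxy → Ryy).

□(□s → s)

The condition is shift-reflexivity. The T□ schema □(□s → s) defines it.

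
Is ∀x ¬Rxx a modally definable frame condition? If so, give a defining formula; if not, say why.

Any modally definable frame class is closed under surjective bounded morphisms.
The 2-cycle (worlds w0,w1 with w0→w1→w0) is irreflexive, and the map sending every world to a single reflexive point • is a surjective bounded morphism (forth: every edge maps to (•,•); back: every world has a successor). So any modal formula valid on the 2-cycle is also valid on the reflexive point, which is not irreflexive.
Hence irreflexivity is not modally definable.

No — not modally definable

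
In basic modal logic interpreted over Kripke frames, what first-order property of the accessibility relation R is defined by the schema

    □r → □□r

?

Suppose □r→□□r is valid. Take Rxy, Ryz and set V(r)={w : Rxw}. Then □r at x, so □□r at x, so □r at y, so r at z, i.e. Rxz.
Conversely, any frame satisfying ∀x ∀y ∀z (Rxy ∧ Ryz → Rxz) validates the schema.
Frame condition: ∀x ∀y ∀z (Rxy ∧ Ryz → Rxz).

transitivity: ∀x ∀y ∀z (Rxy ∧ Ryz → Rxz)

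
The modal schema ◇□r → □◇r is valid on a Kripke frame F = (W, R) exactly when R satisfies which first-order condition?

Suppose ◇□r→□◇r is valid. Take Rxy, Rxz and set V(r)={w : Ryw}. Then □r at y so ◇□r at x, so □◇r at x, so ◇r at z, giving w with Rzw and Ryw.
Conversely, on a frame with convergence the schema holds at every world under every valuation.
Frame condition: ∀x ∀y ∀z (Rxy ∧ Rxz → ∃w (Ryw ∧ Rzw)).

Convergence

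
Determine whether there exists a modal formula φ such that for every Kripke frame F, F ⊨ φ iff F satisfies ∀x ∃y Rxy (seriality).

Yes, by □r → ◇r

Yes: it is seriality, defined by the D schema □r → ◇r.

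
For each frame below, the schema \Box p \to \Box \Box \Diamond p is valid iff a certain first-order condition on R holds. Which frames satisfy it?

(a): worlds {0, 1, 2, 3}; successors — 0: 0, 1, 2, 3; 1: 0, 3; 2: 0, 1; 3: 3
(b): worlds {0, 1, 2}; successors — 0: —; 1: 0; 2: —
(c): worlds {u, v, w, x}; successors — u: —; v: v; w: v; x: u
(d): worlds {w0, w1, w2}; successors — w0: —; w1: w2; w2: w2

Frame correspondent (Sahlqvist): \forall x \forall z (x R^2 z \to \exists w (xRw \wedge zRw)) — i.e. a generalized confluence (Geach) condition.
(a): fails — 2R²3 but no w with 2Rw and 3Rw.
(b): ✓.
(c): ✓.
(d): ✓.

(b), (c), (d)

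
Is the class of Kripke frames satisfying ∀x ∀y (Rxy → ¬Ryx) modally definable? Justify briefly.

If a class were modally definable it would be closed under surjective bounded morphisms (Goldblatt–Thomason).
The 3-cycle (worlds 0,1,2 with 0→1→2→0) is asymmetric. Mapping every world to a single reflexive point • is a surjective bounded morphism, and the reflexive point is not asymmetric (R•• but asymmetry requires ¬R••).
Hence asymmetry is not modally definable.

Not modally definable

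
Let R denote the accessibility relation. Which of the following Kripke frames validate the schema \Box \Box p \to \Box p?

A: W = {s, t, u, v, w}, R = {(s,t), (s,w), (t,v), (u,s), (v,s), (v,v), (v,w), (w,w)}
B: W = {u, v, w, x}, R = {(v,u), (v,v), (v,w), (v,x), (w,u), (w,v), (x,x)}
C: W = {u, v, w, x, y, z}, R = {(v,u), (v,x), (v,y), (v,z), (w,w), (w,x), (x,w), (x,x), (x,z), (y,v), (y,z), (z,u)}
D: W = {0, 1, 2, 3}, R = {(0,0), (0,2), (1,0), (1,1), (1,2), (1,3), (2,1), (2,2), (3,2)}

B, D

Frame correspondent (Sahlqvist): \forall x \forall y (Rxy \to \exists z (Rxz \wedge Rzy)) — i.e. density.
A: fails — Rus but no z with Ruz and Rzs.
B: holds.
C: fails — Ryv but no t with Ryt and Rtv.
D: holds.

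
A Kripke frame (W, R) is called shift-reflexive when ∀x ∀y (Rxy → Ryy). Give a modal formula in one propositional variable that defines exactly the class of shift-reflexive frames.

□(□q → q)

A defining formula is □(□q → q) (the T□ axiom).
Suppose □(□q→q) is valid. Take Rxy and set V(q)={w : Ryw}. Then at y, □q holds; since □(□q→q) at x, □q→q at y, so q at y, i.e. Ryy.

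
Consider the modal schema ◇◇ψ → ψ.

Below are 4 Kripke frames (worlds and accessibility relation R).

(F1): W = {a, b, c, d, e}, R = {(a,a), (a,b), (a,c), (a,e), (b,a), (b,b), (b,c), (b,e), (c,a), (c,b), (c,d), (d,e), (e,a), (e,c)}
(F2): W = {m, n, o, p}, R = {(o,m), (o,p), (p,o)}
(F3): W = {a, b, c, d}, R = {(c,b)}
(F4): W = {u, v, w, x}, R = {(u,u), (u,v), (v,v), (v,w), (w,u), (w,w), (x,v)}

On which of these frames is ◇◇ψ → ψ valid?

Frame correspondent (Sahlqvist): ∀x ∀y (xR²y → ∃w (y = w ∧ x = w)) — i.e. a generalized confluence (Geach) condition.
(F1): fails — aR²b but b ≠ a.
(F2): fails — pR²m but m ≠ p.
(F3): holds.
(F4): fails — uR²v but v ≠ u.
Valid on: (F3).

(F3)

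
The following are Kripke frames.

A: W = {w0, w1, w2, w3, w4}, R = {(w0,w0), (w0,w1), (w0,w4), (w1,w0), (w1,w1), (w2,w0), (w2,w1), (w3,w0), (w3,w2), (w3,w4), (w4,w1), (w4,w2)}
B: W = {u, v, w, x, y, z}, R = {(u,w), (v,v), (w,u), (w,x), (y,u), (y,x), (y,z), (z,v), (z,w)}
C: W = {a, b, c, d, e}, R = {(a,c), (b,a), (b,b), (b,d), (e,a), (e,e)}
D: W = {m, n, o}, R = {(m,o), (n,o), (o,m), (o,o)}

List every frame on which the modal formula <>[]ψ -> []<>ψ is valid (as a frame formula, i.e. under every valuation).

A, D

Frame correspondent (Sahlqvist): forall x forall y forall z (Rxy & Rxz -> exists w (Ryw & Rzw)) — i.e. convergence.
A: condition met.
B: fails — Rwu and Rwx but u and x have no common successor.
C: fails — Rac and Rac but c and c have no common successor.
D: condition met.
Valid on: A, D.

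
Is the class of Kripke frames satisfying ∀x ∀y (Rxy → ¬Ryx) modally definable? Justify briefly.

Not modally definable

Any modally definable frame class is closed under surjective bounded morphisms.
The 5-cycle (worlds a,b,c,d,e with a→b→c→d→e→a) is asymmetric. Mapping every world to a single reflexive point • is a surjective bounded morphism, and the reflexive point is not asymmetric (R•• but asymmetry requires ¬R••).
Hence asymmetry is not modally definable.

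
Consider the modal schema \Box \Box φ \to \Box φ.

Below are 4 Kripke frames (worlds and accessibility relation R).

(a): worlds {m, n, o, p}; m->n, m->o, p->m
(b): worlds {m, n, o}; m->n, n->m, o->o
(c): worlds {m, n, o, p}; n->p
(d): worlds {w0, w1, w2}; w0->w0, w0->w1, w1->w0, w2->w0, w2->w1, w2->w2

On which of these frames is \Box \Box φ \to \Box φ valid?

This is the axiom for density; its first-order frame correspondent is \forall x \forall y (Rxy \to \exists z (Rxz \wedge Rzy)).
(a): fails — Rpm but no z with Rpz and Rzm.
(b): fails — Rnm but no z with Rnz and Rzm.
(c): fails — Rnp but no z with Rnz and Rzp.
(d): ✓.

(d)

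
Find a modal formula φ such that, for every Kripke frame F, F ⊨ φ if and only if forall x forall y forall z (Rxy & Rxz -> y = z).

This is partial functionality; the standard corresponding axiom is CD: ◇p → □p.
Suppose ◇p→□p is valid. Take Rxy, Rxz and set V(p)={y}. Then ◇p at x, so □p at x, so p at z, i.e. z=y.

◇p → □p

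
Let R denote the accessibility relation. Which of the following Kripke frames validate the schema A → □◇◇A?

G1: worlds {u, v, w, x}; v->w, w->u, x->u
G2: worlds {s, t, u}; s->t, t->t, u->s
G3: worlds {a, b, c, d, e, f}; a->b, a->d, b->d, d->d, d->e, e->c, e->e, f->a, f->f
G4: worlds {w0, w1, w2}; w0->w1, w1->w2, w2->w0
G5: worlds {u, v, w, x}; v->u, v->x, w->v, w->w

The schema corresponds to a generalized confluence (Geach) condition: ∀x ∀z (xRz → ∃w (x = w ∧ zR²w)).
G1: fails — vRw but no t with v=t and wR²t.
G2: fails — sRt but no w with s=w and tR²w.
G3: fails — aRb but no w with a=w and bR²w.
G4: holds.
G5: fails — vRu but no t with v=t and uR²t.

G4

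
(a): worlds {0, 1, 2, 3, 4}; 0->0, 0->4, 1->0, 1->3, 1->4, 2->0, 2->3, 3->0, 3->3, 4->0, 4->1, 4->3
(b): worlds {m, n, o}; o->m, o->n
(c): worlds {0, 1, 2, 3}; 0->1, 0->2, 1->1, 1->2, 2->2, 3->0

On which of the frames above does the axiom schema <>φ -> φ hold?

Frame correspondent (Sahlqvist): forall x forall y (xRy -> exists w (y = w & x = w)) — i.e. a generalized confluence (Geach) condition.
(a): fails — 0R4 but 4 ≠ 0.
(b): fails — oRm but m ≠ o.
(c): fails — 0R1 but 1 ≠ 0.
Valid on no frame.

none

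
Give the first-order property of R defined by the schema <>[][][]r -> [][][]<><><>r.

forall x forall y forall z ((xRy & x R^3 z) -> exists w (y R^3 w & z R^3 w))

This is a Sahlqvist (Geach-type) schema ◇^1□^3r → □^3◇^3r.
First-order correspondent: forall x forall y forall z ((xRy & x R^3 z) -> exists w (y R^3 w & z R^3 w)).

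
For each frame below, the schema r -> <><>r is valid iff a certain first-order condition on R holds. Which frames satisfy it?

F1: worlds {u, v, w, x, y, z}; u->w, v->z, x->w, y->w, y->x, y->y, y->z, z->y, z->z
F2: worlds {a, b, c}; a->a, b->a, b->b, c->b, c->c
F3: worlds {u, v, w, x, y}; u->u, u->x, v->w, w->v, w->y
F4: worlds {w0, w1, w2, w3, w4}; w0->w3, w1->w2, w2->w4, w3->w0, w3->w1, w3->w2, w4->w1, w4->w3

Frame correspondent (Sahlqvist): forall x exists w (x = w & x R^2 w) — i.e. a generalized confluence (Geach) condition.
F1: fails — at u but no t with u=t and uR²t.
F2: condition met.
F3: fails — at x but no t with x=t and xR²t.
F4: fails — at w1 but no w with w1=w and w1R²w.

F2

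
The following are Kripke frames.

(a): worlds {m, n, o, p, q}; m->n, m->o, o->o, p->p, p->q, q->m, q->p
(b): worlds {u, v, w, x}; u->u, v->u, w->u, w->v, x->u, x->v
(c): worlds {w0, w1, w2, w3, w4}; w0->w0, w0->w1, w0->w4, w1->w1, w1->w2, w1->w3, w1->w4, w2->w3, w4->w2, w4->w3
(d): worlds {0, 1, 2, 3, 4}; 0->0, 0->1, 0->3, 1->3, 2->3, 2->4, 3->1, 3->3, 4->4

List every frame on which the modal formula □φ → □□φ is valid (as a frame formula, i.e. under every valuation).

Frame correspondent (Sahlqvist): ∀x ∀y ∀z (Rxy ∧ Ryz → Rxz) — i.e. transitivity.
(a): fails — Rqp and Rpq but not Rqq.
(b): condition met.
(c): fails — Rw0w4 and Rw4w2 but not Rw0w2.
(d): fails — R23 and R31 but not R21.
Valid on: (b).

(b)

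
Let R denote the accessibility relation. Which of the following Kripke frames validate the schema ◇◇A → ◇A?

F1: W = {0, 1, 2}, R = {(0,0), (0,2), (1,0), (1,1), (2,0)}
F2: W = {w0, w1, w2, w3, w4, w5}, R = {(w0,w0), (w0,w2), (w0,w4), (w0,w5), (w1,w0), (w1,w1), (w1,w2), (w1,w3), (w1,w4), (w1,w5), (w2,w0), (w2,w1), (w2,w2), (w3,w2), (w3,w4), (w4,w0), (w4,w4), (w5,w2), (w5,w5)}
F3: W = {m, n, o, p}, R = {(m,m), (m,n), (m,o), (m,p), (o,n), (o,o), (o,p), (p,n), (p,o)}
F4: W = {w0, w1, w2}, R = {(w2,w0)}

The schema corresponds to transitivity: ∀x ∀y ∀z (Rxy ∧ Ryz → Rxz).
F1: fails — R10 and R02 but not R12.
F2: fails — Rw4w0 and Rw0w5 but not Rw4w5.
F3: fails — Rpo and Rop but not Rpp.
F4: holds.

F4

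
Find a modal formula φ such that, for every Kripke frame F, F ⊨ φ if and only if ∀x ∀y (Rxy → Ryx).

This is symmetry; the standard corresponding axiom is B: r → □◇r.
Suppose r→□◇r is valid. Take Rxy and set V(r)={x}. Then r at x, so □◇r at x, so ◇r at y, so some z with Ryz has r; z=x, i.e. Ryx.

r → □◇r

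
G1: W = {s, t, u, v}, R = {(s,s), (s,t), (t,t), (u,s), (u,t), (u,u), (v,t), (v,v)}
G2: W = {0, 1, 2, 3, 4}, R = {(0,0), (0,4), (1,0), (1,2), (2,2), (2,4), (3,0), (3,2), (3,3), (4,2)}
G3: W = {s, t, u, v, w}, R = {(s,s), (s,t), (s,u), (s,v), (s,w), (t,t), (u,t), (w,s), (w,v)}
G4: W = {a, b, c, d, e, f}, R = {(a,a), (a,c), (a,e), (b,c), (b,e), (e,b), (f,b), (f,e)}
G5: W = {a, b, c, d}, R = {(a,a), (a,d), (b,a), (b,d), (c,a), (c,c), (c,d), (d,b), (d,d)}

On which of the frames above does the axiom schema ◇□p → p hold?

none

Frame correspondent (Sahlqvist): ∀x ∀y (Rxy → Ryx) — i.e. symmetry.
G1: fails — Rut but not Rtu.
G2: fails — R10 but not R01.
G3: fails — Rut but not Rtu.
G4: fails — Rbc but not Rcb.
G5: fails — Rcd but not Rdc.
Valid on no frame.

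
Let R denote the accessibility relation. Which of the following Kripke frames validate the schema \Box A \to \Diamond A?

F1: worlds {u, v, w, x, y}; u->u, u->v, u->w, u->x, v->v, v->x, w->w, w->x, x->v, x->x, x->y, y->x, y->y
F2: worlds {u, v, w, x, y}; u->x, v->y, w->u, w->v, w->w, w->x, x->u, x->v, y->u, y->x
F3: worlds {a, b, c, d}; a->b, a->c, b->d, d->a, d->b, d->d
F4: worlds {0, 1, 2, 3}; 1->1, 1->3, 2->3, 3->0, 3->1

The schema corresponds to seriality: \forall x \exists y Rxy.
F1: satisfies the condition.
F2: satisfies the condition.
F3: fails — world c has no successor.
F4: fails — world 0 has no successor.

F1, F2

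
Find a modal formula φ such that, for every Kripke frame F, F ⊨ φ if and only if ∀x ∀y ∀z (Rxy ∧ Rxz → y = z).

◇r → □r

A defining formula is ◇r → □r (the CD axiom).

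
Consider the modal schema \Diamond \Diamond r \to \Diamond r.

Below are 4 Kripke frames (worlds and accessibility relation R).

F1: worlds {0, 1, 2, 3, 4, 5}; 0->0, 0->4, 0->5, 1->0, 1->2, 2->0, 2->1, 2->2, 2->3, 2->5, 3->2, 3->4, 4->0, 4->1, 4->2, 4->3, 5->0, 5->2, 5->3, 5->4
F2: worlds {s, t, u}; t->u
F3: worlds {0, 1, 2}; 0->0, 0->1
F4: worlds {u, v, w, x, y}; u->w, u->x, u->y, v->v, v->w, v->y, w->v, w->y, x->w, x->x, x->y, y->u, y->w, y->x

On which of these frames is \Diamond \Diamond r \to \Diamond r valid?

Frame correspondent (Sahlqvist): \forall x \forall y \forall z (Rxy \wedge Ryz \to Rxz) — i.e. transitivity.
F1: fails — R34 and R40 but not R30.
F2: condition met.
F3: condition met.
F4: fails — Rxw and Rwv but not Rxv.
Valid on: F2, F3.

F2, F3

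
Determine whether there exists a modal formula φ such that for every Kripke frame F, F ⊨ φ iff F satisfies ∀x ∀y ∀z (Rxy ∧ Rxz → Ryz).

Yes — defined by ◇q → □◇q

Yes: it is the Euclidean property, defined by the 5 schema ◇q → □◇q.
Suppose ◇q→□◇q is valid. Take Rxy, Rxz and set V(q)={y}. Then ◇q at x, so □◇q at x, so ◇q at z, so some w with Rzw has q; w=y, i.e. Rzy. By symmetry of the argument, Ryz.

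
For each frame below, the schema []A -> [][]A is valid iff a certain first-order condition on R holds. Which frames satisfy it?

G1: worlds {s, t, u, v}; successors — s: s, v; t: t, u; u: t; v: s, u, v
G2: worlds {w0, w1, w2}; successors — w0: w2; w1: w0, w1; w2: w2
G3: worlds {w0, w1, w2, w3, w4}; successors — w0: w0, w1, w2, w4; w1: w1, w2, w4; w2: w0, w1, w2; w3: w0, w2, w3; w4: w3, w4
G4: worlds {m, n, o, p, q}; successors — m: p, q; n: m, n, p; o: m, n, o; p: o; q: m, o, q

The schema corresponds to transitivity: forall x forall y forall z (Rxy & Ryz -> Rxz).
G1: fails — Rut and Rtu but not Ruu.
G2: fails — Rw1w0 and Rw0w2 but not Rw1w2.
G3: fails — Rw1w2 and Rw2w0 but not Rw1w0.
G4: fails — Rom and Rmq but not Roq.
Valid on no frame.

none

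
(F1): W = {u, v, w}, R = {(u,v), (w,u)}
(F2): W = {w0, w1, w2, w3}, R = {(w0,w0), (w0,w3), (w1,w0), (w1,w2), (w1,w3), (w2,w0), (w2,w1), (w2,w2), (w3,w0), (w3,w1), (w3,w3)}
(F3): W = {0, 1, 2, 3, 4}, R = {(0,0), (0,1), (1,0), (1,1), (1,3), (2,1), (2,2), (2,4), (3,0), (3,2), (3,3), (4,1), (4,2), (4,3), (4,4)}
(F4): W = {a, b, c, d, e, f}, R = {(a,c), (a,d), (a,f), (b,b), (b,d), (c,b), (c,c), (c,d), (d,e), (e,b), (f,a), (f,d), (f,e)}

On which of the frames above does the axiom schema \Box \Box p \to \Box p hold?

(F2), (F3)

Frame correspondent (Sahlqvist): \forall x \forall y (Rxy \to \exists z (Rxz \wedge Rzy)) — i.e. density.
(F1): fails — Ruv but no z with Ruz and Rzv.
(F2): condition met.
(F3): condition met.
(F4): fails — Rde but no z with Rdz and Rze.
Valid on: (F2), (F3).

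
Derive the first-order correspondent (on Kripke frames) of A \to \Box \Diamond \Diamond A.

This is a Sahlqvist (Geach-type) schema ◇^0□^0A → □^1◇^2A.
Minimal-valuation argument: fix x; take any y with xR^0y and any z with xR^1z. Set V(A) to the set of worlds R-reachable from y in exactly 0 steps. Then □^0A holds at y, so the antecedent holds at x; validity forces ◇^2A at z, giving a w with zR^2w and yR^0w.
First-order correspondent: \forall x \forall z (xRz \to \exists w (x = w \wedge z R^2 w)).

\forall x \forall z (xRz \to \exists w (x = w \wedge z R^2 w))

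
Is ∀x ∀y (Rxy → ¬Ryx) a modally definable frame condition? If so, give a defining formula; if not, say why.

Modal frame validity is preserved under surjective bounded morphisms.
The 5-cycle (worlds w0,w1,w2,w3,w4 with w0→w1→w2→w3→w4→w0) is asymmetric. Mapping every world to a single reflexive point • is a surjective bounded morphism, and the reflexive point is not asymmetric (R•• but asymmetry requires ¬R••).
Hence asymmetry is not modally definable.

Not modally definable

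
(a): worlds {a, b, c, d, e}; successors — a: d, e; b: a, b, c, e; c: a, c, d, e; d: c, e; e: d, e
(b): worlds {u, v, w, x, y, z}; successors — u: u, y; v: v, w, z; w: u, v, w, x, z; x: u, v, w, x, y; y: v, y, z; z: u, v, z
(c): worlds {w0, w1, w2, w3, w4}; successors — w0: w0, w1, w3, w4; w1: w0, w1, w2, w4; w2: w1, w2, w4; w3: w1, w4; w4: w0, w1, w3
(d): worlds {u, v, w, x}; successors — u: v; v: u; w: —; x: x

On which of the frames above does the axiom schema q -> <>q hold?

(b)

Frame correspondent (Sahlqvist): forall x exists w (x = w & xRw) — i.e. a generalized confluence (Geach) condition.
(a): fails — at a but no w with a=w and aRw.
(b): satisfies the condition.
(c): fails — at w3 but no w with w3=w and w3Rw.
(d): fails — at u but no t with u=t and uRt.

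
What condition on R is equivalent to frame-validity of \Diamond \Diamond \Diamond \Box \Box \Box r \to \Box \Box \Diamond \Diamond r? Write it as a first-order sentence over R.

\forall x \forall y \forall z ((x R^3 y \wedge x R^2 z) \to \exists w (y R^3 w \wedge z R^2 w))

This is a Sahlqvist (Geach-type) schema ◇^3□^3r → □^2◇^2r.
Minimal-valuation argument: fix x; take any y with xR^3y and any z with xR^2z. Set V(r) to the set of worlds R-reachable from y in exactly 3 steps. Then □^3r holds at y, so the antecedent holds at x; validity forces ◇^2r at z, giving a w with zR^2w and yR^3w.
First-order correspondent: \forall x \forall y \forall z ((x R^3 y \wedge x R^2 z) \to \exists w (y R^3 w \wedge z R^2 w)).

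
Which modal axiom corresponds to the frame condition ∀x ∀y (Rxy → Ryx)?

p → □◇p

The condition is symmetry. The B schema p → □◇p defines it.
Suppose p→□◇p is valid. Take Rxy and set V(p)={x}. Then p at x, so □◇p at x, so ◇p at y, so some z with Ryz has p; z=x, i.e. Ryx.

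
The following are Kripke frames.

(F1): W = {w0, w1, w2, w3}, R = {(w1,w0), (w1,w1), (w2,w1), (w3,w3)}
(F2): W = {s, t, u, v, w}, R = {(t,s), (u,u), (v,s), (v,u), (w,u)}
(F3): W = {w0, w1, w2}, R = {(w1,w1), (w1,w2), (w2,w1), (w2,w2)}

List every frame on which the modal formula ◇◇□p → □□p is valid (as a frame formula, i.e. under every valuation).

The schema corresponds to a generalized confluence (Geach) condition: ∀x ∀y ∀z ((xR²y ∧ xR²z) → ∃w (yRw ∧ z = w)).
(F1): fails — w1R²w0, w1R²w0 but no w with w0Rw and w0=w.
(F2): condition met.
(F3): condition met.

(F2), (F3)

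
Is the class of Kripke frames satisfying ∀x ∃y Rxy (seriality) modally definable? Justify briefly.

The condition is seriality. A defining modal formula is □q → ◇q.
Suppose □q→◇q is valid. At any x set V(q)=W. Then □q at x, so ◇q at x, so x has a successor.

Yes, by □q → ◇q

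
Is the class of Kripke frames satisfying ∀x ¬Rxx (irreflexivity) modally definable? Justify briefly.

If a class were modally definable it would be closed under surjective bounded morphisms (Goldblatt–Thomason).
The 3-cycle (worlds w0,w1,w2 with w0→w1→w2→w0) is irreflexive, and the map sending every world to a single reflexive point • is a surjective bounded morphism (forth: every edge maps to (•,•); back: every world has a successor). So any modal formula valid on the 3-cycle is also valid on the reflexive point, which is not irreflexive.
So the class is not modally definable.

No — not modally definable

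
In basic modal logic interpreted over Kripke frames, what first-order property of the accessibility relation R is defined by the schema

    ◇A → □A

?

This is the CD axiom.
It corresponds to partial functionality: ∀x ∀y ∀z (Rxy ∧ Rxz → y = z).

partial functionality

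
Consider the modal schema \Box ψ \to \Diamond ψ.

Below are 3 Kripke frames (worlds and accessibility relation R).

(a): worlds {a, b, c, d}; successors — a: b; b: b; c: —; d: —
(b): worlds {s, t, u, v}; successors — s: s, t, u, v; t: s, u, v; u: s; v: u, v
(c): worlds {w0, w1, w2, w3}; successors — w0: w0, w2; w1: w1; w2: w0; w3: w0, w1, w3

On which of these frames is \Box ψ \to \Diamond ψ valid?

(b), (c)

This is the axiom for seriality; its first-order frame correspondent is \forall x \exists y Rxy.
(a): fails — world c has no successor.
(b): ✓.
(c): ✓.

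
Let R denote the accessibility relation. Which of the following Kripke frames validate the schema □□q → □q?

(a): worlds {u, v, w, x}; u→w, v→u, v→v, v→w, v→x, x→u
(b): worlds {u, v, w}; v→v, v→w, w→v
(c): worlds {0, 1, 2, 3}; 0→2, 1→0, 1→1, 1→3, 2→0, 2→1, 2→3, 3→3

Frame correspondent (Sahlqvist): ∀x ∀y (Rxy → ∃z (Rxz ∧ Rzy)) — i.e. density.
(a): fails — Ruw but no z with Ruz and Rzw.
(b): condition met.
(c): fails — R02 but no z with R0z and Rz2.

(b)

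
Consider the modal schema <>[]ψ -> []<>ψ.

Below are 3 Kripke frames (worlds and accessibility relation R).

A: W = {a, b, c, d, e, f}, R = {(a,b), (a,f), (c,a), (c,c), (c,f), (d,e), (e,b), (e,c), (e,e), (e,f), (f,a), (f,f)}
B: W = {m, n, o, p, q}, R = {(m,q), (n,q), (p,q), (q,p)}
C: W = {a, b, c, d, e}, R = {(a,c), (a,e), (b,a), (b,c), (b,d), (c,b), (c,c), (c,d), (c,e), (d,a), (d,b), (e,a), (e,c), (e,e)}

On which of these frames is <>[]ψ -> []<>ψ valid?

B

The schema corresponds to convergence: forall x forall y forall z (Rxy & Rxz -> exists w (Ryw & Rzw)).
A: fails — Rab and Rab but b and b have no common successor.
B: ✓.
C: fails — Rba and Rbd but a and d have no common successor.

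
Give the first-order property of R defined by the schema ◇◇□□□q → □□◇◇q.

This is a Sahlqvist (Geach-type) schema ◇^2□^3q → □^2◇^2q.
Minimal-valuation argument: fix x; take any y with xR^2y and any z with xR^2z. Set V(q) to the set of worlds R-reachable from y in exactly 3 steps. Then □^3q holds at y, so the antecedent holds at x; validity forces ◇^2q at z, giving a w with zR^2w and yR^3w.
First-order correspondent: ∀x ∀y ∀z ((xR²y ∧ xR²z) → ∃w (yR³w ∧ zR²w)).

∀x ∀y ∀z ((xR²y ∧ xR²z) → ∃w (yR³w ∧ zR²w))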